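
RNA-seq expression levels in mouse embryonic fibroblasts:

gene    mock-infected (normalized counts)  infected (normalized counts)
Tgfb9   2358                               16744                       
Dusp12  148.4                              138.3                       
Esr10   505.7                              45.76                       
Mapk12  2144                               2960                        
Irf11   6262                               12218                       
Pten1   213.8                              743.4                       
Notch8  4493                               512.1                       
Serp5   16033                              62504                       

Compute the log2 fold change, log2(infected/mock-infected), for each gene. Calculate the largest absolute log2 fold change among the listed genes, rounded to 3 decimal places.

3.466

log2(16744/2358) = 2.828  (Tgfb9)
log2(138.3/148.4) = -0.102  (Dusp12)
log2(45.76/505.7) = -3.466  (Esr10)
log2(2960/2144) = 0.465  (Mapk12)
log2(12218/6262) = 0.964  (Irf11)
log2(743.4/213.8) = 1.798  (Pten1)
log2(512.1/4493) = -3.133  (Notch8)
log2(62504/16033) = 1.963  (Serp5)
The largest magnitude belongs to Esr10.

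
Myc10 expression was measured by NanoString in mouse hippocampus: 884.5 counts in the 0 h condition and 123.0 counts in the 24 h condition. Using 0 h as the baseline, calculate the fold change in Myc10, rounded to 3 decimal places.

0.139

Fold change = 123.0 / 884.5 = 0.1391
Myc10 is downregulated.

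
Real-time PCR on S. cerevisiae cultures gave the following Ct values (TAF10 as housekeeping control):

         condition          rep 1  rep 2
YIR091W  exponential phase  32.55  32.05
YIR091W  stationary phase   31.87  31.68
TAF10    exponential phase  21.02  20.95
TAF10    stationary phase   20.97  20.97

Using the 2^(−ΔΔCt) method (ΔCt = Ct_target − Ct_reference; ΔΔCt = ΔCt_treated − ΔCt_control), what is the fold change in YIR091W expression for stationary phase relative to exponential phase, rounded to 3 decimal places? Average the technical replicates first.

Mean Ct: YIR091W exponential phase 32.300; YIR091W stationary phase 31.775; TAF10 exponential phase 20.985; TAF10 stationary phase 20.970
ΔCt(exponential phase) = 32.300 − 20.985 = 11.315
ΔCt(stationary phase) = 31.775 − 20.970 = 10.805
ΔΔCt = 10.805 − 11.315 = -0.510
Fold change = 2^(−(-0.510)) = 2^0.510 = 1.4241

1.424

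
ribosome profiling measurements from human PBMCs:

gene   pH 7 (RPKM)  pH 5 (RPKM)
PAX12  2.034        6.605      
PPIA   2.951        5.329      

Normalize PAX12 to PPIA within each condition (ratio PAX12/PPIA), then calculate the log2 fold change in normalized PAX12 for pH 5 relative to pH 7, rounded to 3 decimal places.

0.847

PAX12/PPIA (pH 7) = 2.034 / 2.951 = 0.68926
PAX12/PPIA (pH 5) = 6.605 / 5.329 = 1.2394
Fold change = 1.2394 / 0.68926 = 1.7982
log2(1.7982) = 0.8466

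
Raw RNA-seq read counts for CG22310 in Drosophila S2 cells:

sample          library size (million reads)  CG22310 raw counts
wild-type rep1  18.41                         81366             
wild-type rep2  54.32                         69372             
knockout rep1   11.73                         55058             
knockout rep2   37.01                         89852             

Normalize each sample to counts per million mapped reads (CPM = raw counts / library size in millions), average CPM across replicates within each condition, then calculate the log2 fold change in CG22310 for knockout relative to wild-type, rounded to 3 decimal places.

CPM(wild-type rep1) = 81366 / 18.41 = 4419.6632
CPM(wild-type rep2) = 69372 / 54.32 = 1277.0987
CPM(knockout rep1) = 55058 / 11.73 = 4693.7766
CPM(knockout rep2) = 89852 / 37.01 = 2427.7763
mean CPM(wild-type) = 2848.3810; mean CPM(knockout) = 3560.7765
Fold change = 3560.7765 / 2848.3810 = 1.25011
log2(1.25011) = 0.3220

0.322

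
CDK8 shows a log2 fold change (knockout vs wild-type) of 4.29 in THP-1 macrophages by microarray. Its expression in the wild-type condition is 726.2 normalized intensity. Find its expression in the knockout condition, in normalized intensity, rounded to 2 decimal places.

Fold change = 2^(4.29) = 19.5622
knockout expression = 726.2 × 19.5622 = 14206.10

14206.10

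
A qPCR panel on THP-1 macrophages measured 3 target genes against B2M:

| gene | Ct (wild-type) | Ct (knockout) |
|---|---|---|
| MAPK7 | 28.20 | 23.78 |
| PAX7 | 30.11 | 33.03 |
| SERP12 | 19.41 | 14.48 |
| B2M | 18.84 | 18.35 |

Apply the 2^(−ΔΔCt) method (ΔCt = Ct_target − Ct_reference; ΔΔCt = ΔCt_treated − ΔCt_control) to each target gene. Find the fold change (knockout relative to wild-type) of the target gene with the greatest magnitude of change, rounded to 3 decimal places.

21.706

MAPK7: ΔΔCt = (23.78−18.35) − (28.20−18.84) = 5.43 − 9.36 = -3.93; fold change = 2^3.93 = 15.242
PAX7: ΔΔCt = (33.03−18.35) − (30.11−18.84) = 14.68 − 11.27 = 3.41; fold change = 2^-3.41 = 0.094
SERP12: ΔΔCt = (14.48−18.35) − (19.41−18.84) = -3.87 − 0.57 = -4.44; fold change = 2^4.44 = 21.706
SERP12 has the largest |ΔΔCt| = 4.44.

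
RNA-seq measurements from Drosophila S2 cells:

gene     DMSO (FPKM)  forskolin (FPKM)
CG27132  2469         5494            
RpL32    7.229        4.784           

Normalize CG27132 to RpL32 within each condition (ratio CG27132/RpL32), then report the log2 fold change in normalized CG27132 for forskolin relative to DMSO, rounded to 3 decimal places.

1.750

CG27132/RpL32 (DMSO) = 2469 / 7.229 = 341.54
CG27132/RpL32 (forskolin) = 5494 / 4.784 = 1148.4
Fold change = 1148.4 / 341.54 = 3.3624
log2(3.3624) = 1.7495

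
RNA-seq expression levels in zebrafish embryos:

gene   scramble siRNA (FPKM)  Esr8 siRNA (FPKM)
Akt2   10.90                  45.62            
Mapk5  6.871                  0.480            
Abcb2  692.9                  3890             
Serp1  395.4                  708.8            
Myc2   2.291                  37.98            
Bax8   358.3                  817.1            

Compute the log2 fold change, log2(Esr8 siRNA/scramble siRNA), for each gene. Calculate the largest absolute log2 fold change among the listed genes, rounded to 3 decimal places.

4.051

log2(45.62/10.90) = 2.065  (Akt2)
log2(0.480/6.871) = -3.839  (Mapk5)
log2(3890/692.9) = 2.489  (Abcb2)
log2(708.8/395.4) = 0.842  (Serp1)
log2(37.98/2.291) = 4.051  (Myc2)
log2(817.1/358.3) = 1.189  (Bax8)
The largest magnitude belongs to Myc2.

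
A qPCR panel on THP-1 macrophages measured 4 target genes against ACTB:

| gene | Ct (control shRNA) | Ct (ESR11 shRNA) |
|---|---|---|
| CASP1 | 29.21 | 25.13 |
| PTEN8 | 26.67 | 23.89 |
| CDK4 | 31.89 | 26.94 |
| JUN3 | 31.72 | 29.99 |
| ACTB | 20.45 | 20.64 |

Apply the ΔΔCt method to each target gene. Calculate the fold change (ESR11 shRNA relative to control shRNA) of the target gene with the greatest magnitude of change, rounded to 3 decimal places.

CASP1: ΔΔCt = (25.13−20.64) − (29.21−20.45) = 4.49 − 8.76 = -4.27; fold change = 2^4.27 = 19.293
PTEN8: ΔΔCt = (23.89−20.64) − (26.67−20.45) = 3.25 − 6.22 = -2.97; fold change = 2^2.97 = 7.835
CDK4: ΔΔCt = (26.94−20.64) − (31.89−20.45) = 6.30 − 11.44 = -5.14; fold change = 2^5.14 = 35.261
JUN3: ΔΔCt = (29.99−20.64) − (31.72−20.45) = 9.35 − 11.27 = -1.92; fold change = 2^1.92 = 3.784
CDK4 has the largest |ΔΔCt| = 5.14.

35.261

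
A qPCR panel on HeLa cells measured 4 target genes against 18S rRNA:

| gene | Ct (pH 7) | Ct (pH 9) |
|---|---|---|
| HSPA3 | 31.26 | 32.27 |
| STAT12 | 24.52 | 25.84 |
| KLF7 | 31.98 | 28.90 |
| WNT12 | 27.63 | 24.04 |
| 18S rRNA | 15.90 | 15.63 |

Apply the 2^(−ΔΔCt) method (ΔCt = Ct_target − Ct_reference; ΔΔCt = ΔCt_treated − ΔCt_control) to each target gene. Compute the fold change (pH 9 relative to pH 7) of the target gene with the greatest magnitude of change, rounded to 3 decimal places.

9.987

HSPA3: ΔΔCt = (32.27−15.63) − (31.26−15.90) = 16.64 − 15.36 = 1.28; fold change = 2^-1.28 = 0.412
STAT12: ΔΔCt = (25.84−15.63) − (24.52−15.90) = 10.21 − 8.62 = 1.59; fold change = 2^-1.59 = 0.332
KLF7: ΔΔCt = (28.90−15.63) − (31.98−15.90) = 13.27 − 16.08 = -2.81; fold change = 2^2.81 = 7.013
WNT12: ΔΔCt = (24.04−15.63) − (27.63−15.90) = 8.41 − 11.73 = -3.32; fold change = 2^3.32 = 9.987
WNT12 has the largest |ΔΔCt| = 3.32.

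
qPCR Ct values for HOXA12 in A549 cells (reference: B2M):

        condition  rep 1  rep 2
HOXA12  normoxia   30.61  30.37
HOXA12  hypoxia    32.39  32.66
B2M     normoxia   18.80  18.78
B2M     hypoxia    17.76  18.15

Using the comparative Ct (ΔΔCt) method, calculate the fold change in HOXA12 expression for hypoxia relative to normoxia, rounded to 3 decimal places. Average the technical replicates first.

0.137

Mean Ct: HOXA12 normoxia 30.490; HOXA12 hypoxia 32.525; B2M normoxia 18.790; B2M hypoxia 17.955
ΔCt(normoxia) = 30.490 − 18.790 = 11.700
ΔCt(hypoxia) = 32.525 − 17.955 = 14.570
ΔΔCt = 14.570 − 11.700 = 2.870
Fold change = 2^(−2.870) = 0.1368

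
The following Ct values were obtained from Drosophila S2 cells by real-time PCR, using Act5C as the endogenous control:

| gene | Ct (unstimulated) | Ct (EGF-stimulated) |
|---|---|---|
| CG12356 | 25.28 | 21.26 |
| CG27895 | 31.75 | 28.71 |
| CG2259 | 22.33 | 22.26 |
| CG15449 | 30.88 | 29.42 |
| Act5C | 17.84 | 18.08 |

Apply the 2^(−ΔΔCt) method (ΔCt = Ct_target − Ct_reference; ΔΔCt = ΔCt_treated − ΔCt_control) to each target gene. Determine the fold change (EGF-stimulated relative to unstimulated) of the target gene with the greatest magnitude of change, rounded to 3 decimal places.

19.160

CG12356: ΔΔCt = (21.26−18.08) − (25.28−17.84) = 3.18 − 7.44 = -4.26; fold change = 2^4.26 = 19.160
CG27895: ΔΔCt = (28.71−18.08) − (31.75−17.84) = 10.63 − 13.91 = -3.28; fold change = 2^3.28 = 9.714
CG2259: ΔΔCt = (22.26−18.08) − (22.33−17.84) = 4.18 − 4.49 = -0.31; fold change = 2^0.31 = 1.240
CG15449: ΔΔCt = (29.42−18.08) − (30.88−17.84) = 11.34 − 13.04 = -1.70; fold change = 2^1.70 = 3.249
CG12356 has the largest |ΔΔCt| = 4.26.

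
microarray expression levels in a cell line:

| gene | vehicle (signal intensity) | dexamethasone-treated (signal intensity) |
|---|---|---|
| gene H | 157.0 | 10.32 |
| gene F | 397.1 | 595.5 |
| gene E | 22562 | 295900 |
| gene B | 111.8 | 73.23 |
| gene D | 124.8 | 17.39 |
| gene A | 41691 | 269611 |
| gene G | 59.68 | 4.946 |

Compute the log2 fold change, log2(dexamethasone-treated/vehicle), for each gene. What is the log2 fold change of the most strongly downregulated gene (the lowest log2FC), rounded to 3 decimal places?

-3.927

log2(10.32/157.0) = -3.927  (gene H)
log2(595.5/397.1) = 0.585  (gene F)
log2(295900/22562) = 3.713  (gene E)
log2(73.23/111.8) = -0.610  (gene B)
log2(17.39/124.8) = -2.843  (gene D)
log2(269611/41691) = 2.693  (gene A)
log2(4.946/59.68) = -3.593  (gene G)
gene H is most strongly downregulated.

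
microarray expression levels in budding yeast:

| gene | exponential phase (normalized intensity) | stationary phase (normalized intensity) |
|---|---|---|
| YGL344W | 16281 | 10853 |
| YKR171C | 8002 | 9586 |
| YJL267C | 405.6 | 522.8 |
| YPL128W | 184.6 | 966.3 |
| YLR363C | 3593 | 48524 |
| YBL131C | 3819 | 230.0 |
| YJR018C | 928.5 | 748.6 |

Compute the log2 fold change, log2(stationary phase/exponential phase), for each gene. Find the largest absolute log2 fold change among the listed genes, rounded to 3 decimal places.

4.053

log2(10853/16281) = -0.585  (YGL344W)
log2(9586/8002) = 0.261  (YKR171C)
log2(522.8/405.6) = 0.366  (YJL267C)
log2(966.3/184.6) = 2.388  (YPL128W)
log2(48524/3593) = 3.755  (YLR363C)
log2(230.0/3819) = -4.053  (YBL131C)
log2(748.6/928.5) = -0.311  (YJR018C)
The largest magnitude belongs to YBL131C.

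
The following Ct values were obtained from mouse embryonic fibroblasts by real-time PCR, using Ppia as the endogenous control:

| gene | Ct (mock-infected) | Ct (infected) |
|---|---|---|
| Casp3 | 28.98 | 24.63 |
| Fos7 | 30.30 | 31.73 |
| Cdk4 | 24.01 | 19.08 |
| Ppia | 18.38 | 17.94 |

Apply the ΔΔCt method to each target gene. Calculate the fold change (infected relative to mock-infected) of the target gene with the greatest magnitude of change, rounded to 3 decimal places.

Casp3: ΔΔCt = (24.63−17.94) − (28.98−18.38) = 6.69 − 10.60 = -3.91; fold change = 2^3.91 = 15.032
Fos7: ΔΔCt = (31.73−17.94) − (30.30−18.38) = 13.79 − 11.92 = 1.87; fold change = 2^-1.87 = 0.274
Cdk4: ΔΔCt = (19.08−17.94) − (24.01−18.38) = 1.14 − 5.63 = -4.49; fold change = 2^4.49 = 22.471
Cdk4 has the largest |ΔΔCt| = 4.49.

22.471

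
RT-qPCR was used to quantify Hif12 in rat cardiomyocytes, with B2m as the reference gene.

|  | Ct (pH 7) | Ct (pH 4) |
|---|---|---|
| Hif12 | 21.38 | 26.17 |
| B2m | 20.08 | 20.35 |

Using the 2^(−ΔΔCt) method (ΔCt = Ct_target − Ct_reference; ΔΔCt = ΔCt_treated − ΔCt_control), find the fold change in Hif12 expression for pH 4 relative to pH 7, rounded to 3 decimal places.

ΔCt(pH 7) = 21.380 − 20.080 = 1.300
ΔCt(pH 4) = 26.170 − 20.350 = 5.820
ΔΔCt = 5.820 − 1.300 = 4.520
Fold change = 2^(−4.520) = 0.0436

0.044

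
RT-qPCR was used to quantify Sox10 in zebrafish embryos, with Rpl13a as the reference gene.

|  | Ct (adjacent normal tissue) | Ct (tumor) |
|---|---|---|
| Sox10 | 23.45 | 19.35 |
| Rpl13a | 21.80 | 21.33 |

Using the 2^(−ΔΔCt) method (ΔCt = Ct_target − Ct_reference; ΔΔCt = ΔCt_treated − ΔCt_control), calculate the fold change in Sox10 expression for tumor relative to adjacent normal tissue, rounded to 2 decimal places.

ΔCt(adjacent normal tissue) = 23.450 − 21.800 = 1.650
ΔCt(tumor) = 19.350 − 21.330 = -1.980
ΔΔCt = -1.980 − 1.650 = -3.630
Fold change = 2^(−(-3.630)) = 2^3.630 = 12.381

12.38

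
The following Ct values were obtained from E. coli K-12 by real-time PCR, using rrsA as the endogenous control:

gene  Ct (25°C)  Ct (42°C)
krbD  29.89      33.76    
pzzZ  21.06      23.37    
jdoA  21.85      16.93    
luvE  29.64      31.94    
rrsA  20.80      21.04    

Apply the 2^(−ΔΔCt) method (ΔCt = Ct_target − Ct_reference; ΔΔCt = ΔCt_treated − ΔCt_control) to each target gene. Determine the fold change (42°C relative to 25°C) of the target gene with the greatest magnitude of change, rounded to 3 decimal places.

35.753

krbD: ΔΔCt = (33.76−21.04) − (29.89−20.80) = 12.72 − 9.09 = 3.63; fold change = 2^-3.63 = 0.081
pzzZ: ΔΔCt = (23.37−21.04) − (21.06−20.80) = 2.33 − 0.26 = 2.07; fold change = 2^-2.07 = 0.238
jdoA: ΔΔCt = (16.93−21.04) − (21.85−20.80) = -4.11 − 1.05 = -5.16; fold change = 2^5.16 = 35.753
luvE: ΔΔCt = (31.94−21.04) − (29.64−20.80) = 10.90 − 8.84 = 2.06; fold change = 2^-2.06 = 0.240
jdoA has the largest |ΔΔCt| = 5.16.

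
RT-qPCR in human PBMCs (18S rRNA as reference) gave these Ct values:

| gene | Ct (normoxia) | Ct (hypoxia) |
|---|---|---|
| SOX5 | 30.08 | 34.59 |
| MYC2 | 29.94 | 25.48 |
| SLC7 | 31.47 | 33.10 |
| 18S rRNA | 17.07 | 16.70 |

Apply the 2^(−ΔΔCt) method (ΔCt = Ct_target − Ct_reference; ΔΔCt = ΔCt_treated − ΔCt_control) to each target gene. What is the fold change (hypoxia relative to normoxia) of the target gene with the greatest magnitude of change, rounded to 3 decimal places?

SOX5: ΔΔCt = (34.59−16.70) − (30.08−17.07) = 17.89 − 13.01 = 4.88; fold change = 2^-4.88 = 0.034
MYC2: ΔΔCt = (25.48−16.70) − (29.94−17.07) = 8.78 − 12.87 = -4.09; fold change = 2^4.09 = 17.030
SLC7: ΔΔCt = (33.10−16.70) − (31.47−17.07) = 16.40 − 14.40 = 2.00; fold change = 2^-2.00 = 0.250
SOX5 has the largest |ΔΔCt| = 4.88.

0.034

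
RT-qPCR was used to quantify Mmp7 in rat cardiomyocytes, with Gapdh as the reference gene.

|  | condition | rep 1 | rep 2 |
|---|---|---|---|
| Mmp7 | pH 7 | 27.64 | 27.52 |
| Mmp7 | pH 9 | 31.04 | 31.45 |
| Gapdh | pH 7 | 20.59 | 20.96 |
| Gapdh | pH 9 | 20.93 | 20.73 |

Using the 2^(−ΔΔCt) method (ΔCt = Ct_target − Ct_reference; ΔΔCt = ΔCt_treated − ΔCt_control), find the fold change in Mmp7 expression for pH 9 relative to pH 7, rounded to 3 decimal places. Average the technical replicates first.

Mean Ct: Mmp7 pH 7 27.580; Mmp7 pH 9 31.245; Gapdh pH 7 20.775; Gapdh pH 9 20.830
ΔCt(pH 7) = 27.580 − 20.775 = 6.805
ΔCt(pH 9) = 31.245 − 20.830 = 10.415
ΔΔCt = 10.415 − 6.805 = 3.610
Fold change = 2^(−3.610) = 0.0819

0.082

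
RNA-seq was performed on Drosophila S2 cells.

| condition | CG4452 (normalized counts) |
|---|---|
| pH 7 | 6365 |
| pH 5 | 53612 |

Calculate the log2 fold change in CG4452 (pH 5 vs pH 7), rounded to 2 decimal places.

Fold change = 53612 / 6365 = 8.4229
log2(8.4229) = 3.074

3.07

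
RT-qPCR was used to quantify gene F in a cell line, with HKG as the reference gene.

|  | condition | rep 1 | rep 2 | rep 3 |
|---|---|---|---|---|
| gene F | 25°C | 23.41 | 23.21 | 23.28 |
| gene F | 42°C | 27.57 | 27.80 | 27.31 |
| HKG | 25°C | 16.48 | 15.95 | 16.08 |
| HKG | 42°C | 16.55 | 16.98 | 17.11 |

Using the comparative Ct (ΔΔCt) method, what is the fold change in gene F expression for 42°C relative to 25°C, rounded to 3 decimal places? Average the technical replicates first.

0.085

Mean Ct: gene F 25°C 23.300; gene F 42°C 27.560; HKG 25°C 16.170; HKG 42°C 16.880
ΔCt(25°C) = 23.300 − 16.170 = 7.130
ΔCt(42°C) = 27.560 − 16.880 = 10.680
ΔΔCt = 10.680 − 7.130 = 3.550
Fold change = 2^(−3.550) = 0.0854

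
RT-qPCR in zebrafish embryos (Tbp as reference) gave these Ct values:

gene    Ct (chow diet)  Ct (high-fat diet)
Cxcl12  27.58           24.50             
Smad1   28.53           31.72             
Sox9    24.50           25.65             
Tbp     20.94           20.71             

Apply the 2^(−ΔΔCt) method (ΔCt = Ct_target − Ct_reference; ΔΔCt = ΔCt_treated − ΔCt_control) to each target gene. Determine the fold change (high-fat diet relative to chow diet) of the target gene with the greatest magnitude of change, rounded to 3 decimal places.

0.093

Cxcl12: ΔΔCt = (24.50−20.71) − (27.58−20.94) = 3.79 − 6.64 = -2.85; fold change = 2^2.85 = 7.210
Smad1: ΔΔCt = (31.72−20.71) − (28.53−20.94) = 11.01 − 7.59 = 3.42; fold change = 2^-3.42 = 0.093
Sox9: ΔΔCt = (25.65−20.71) − (24.50−20.94) = 4.94 − 3.56 = 1.38; fold change = 2^-1.38 = 0.384
Smad1 has the largest |ΔΔCt| = 3.42.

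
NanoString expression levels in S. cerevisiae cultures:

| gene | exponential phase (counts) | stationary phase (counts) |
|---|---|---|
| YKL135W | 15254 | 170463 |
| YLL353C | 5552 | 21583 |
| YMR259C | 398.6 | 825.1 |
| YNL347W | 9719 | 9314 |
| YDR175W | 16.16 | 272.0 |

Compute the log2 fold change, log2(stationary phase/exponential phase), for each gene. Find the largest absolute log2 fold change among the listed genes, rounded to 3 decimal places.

4.073

log2(170463/15254) = 3.482  (YKL135W)
log2(21583/5552) = 1.959  (YLL353C)
log2(825.1/398.6) = 1.050  (YMR259C)
log2(9314/9719) = -0.061  (YNL347W)
log2(272.0/16.16) = 4.073  (YDR175W)
The largest magnitude belongs to YDR175W.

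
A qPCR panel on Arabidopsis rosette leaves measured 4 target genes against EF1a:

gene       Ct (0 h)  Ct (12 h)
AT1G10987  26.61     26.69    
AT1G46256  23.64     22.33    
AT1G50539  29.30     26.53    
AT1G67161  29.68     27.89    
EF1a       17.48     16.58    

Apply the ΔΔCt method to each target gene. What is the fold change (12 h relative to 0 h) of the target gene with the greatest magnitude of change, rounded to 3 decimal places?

3.655

AT1G10987: ΔΔCt = (26.69−16.58) − (26.61−17.48) = 10.11 − 9.13 = 0.98; fold change = 2^-0.98 = 0.507
AT1G46256: ΔΔCt = (22.33−16.58) − (23.64−17.48) = 5.75 − 6.16 = -0.41; fold change = 2^0.41 = 1.329
AT1G50539: ΔΔCt = (26.53−16.58) − (29.30−17.48) = 9.95 − 11.82 = -1.87; fold change = 2^1.87 = 3.655
AT1G67161: ΔΔCt = (27.89−16.58) − (29.68−17.48) = 11.31 − 12.20 = -0.89; fold change = 2^0.89 = 1.853
AT1G50539 has the largest |ΔΔCt| = 1.87.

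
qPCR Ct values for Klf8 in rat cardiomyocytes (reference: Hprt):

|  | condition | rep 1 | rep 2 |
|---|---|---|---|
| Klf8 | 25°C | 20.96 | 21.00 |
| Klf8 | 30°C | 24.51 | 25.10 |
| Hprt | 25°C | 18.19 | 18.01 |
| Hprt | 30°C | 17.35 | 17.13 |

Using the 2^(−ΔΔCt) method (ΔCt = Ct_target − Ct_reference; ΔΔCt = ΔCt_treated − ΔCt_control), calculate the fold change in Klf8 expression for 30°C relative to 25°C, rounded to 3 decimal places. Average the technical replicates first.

0.039

Mean Ct: Klf8 25°C 20.980; Klf8 30°C 24.805; Hprt 25°C 18.100; Hprt 30°C 17.240
ΔCt(25°C) = 20.980 − 18.100 = 2.880
ΔCt(30°C) = 24.805 − 17.240 = 7.565
ΔΔCt = 7.565 − 2.880 = 4.685
Fold change = 2^(−4.685) = 0.0389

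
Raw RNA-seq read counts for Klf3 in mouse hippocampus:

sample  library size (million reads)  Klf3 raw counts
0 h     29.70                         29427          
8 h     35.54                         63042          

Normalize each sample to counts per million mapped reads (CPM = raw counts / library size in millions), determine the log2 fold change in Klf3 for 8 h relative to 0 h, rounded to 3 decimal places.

0.840

CPM(0 h) = 29427 / 29.70 = 990.8081
CPM(8 h) = 63042 / 35.54 = 1773.8323
Fold change = 1773.8323 / 990.8081 = 1.79029
log2(1.79029) = 0.8402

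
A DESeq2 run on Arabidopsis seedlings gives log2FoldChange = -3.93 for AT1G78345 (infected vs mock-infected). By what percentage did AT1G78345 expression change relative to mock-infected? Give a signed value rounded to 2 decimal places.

-93.44%

Fold change = 2^(-3.93) = 0.0656
Percent change = (FC − 1) × 100% = (0.0656 − 1) × 100 = -93.44%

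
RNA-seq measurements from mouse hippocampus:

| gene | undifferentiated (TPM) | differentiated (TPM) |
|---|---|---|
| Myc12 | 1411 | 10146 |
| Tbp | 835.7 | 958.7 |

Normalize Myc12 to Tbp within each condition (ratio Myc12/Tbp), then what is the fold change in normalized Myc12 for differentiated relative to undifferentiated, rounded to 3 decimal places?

6.268

Myc12/Tbp (undifferentiated) = 1411 / 835.7 = 1.6884
Myc12/Tbp (differentiated) = 10146 / 958.7 = 10.583
Fold change = 10.583 / 1.6884 = 6.2681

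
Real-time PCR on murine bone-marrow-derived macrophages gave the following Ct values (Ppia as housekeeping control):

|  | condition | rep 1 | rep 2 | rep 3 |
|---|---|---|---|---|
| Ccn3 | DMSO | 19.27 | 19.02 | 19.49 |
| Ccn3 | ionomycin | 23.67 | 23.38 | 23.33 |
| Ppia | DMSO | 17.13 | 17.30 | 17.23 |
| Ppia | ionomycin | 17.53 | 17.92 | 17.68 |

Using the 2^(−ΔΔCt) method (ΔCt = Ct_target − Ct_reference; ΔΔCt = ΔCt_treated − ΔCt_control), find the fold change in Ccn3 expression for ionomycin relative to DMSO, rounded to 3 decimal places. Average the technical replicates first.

0.076

Mean Ct: Ccn3 DMSO 19.260; Ccn3 ionomycin 23.460; Ppia DMSO 17.220; Ppia ionomycin 17.710
ΔCt(DMSO) = 19.260 − 17.220 = 2.040
ΔCt(ionomycin) = 23.460 − 17.710 = 5.750
ΔΔCt = 5.750 − 2.040 = 3.710
Fold change = 2^(−3.710) = 0.0764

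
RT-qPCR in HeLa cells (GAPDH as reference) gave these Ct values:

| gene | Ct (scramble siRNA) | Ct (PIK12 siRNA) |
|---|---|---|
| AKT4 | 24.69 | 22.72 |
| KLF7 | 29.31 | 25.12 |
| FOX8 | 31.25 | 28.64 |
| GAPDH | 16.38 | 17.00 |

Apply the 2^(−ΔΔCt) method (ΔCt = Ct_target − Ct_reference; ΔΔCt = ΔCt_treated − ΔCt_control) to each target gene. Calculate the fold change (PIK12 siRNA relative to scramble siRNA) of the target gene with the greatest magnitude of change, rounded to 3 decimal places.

AKT4: ΔΔCt = (22.72−17.00) − (24.69−16.38) = 5.72 − 8.31 = -2.59; fold change = 2^2.59 = 6.021
KLF7: ΔΔCt = (25.12−17.00) − (29.31−16.38) = 8.12 − 12.93 = -4.81; fold change = 2^4.81 = 28.051
FOX8: ΔΔCt = (28.64−17.00) − (31.25−16.38) = 11.64 − 14.87 = -3.23; fold change = 2^3.23 = 9.383
KLF7 has the largest |ΔΔCt| = 4.81.

28.051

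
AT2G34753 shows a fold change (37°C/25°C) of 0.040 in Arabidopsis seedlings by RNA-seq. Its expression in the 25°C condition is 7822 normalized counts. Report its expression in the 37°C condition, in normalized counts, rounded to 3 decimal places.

312.880

37°C expression = 7822 × 0.040 = 312.880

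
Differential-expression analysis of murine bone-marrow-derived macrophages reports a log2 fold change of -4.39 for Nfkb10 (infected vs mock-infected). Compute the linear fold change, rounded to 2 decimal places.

Fold change = 2^(-4.39) = 0.048

0.05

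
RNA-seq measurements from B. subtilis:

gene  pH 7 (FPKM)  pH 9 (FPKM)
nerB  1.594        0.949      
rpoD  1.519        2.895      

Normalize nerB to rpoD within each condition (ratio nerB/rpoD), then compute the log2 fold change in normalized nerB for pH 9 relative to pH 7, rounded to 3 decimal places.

-1.679

nerB/rpoD (pH 7) = 1.594 / 1.519 = 1.0494
nerB/rpoD (pH 9) = 0.949 / 2.895 = 0.32781
Fold change = 0.32781 / 1.0494 = 0.3124
log2(0.3124) = -1.6786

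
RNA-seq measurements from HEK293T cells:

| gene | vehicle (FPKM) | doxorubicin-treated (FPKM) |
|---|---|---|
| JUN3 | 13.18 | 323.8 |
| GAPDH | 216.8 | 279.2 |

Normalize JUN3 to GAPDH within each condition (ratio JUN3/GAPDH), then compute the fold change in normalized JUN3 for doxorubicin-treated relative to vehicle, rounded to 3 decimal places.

19.077

JUN3/GAPDH (vehicle) = 13.18 / 216.8 = 0.060793
JUN3/GAPDH (doxorubicin-treated) = 323.8 / 279.2 = 1.1597
Fold change = 1.1597 / 0.060793 = 19.0768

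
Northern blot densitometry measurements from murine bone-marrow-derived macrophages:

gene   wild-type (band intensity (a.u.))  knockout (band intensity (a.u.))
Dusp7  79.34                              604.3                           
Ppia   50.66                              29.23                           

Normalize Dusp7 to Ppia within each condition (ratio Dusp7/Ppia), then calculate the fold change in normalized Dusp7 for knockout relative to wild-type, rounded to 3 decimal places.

Dusp7/Ppia (wild-type) = 79.34 / 50.66 = 1.5661
Dusp7/Ppia (knockout) = 604.3 / 29.23 = 20.674
Fold change = 20.674 / 1.5661 = 13.2007

13.201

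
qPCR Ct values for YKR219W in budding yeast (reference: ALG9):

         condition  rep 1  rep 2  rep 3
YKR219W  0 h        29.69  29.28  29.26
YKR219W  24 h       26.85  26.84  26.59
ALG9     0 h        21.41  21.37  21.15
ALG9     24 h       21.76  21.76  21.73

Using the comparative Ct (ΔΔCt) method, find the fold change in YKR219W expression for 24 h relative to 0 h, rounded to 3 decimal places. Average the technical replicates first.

Mean Ct: YKR219W 0 h 29.410; YKR219W 24 h 26.760; ALG9 0 h 21.310; ALG9 24 h 21.750
ΔCt(0 h) = 29.410 − 21.310 = 8.100
ΔCt(24 h) = 26.760 − 21.750 = 5.010
ΔΔCt = 5.010 − 8.100 = -3.090
Fold change = 2^(−(-3.090)) = 2^3.090 = 8.5150

8.515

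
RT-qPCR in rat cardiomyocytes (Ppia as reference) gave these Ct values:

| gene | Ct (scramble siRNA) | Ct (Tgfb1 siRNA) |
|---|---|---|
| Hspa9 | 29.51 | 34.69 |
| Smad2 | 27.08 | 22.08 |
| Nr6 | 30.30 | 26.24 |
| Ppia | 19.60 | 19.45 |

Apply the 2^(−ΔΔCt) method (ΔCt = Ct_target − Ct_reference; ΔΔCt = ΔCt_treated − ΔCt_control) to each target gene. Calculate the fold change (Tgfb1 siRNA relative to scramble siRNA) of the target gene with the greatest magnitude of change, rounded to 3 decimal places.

Hspa9: ΔΔCt = (34.69−19.45) − (29.51−19.60) = 15.24 − 9.91 = 5.33; fold change = 2^-5.33 = 0.025
Smad2: ΔΔCt = (22.08−19.45) − (27.08−19.60) = 2.63 − 7.48 = -4.85; fold change = 2^4.85 = 28.840
Nr6: ΔΔCt = (26.24−19.45) − (30.30−19.60) = 6.79 − 10.70 = -3.91; fold change = 2^3.91 = 15.032
Hspa9 has the largest |ΔΔCt| = 5.33.

0.025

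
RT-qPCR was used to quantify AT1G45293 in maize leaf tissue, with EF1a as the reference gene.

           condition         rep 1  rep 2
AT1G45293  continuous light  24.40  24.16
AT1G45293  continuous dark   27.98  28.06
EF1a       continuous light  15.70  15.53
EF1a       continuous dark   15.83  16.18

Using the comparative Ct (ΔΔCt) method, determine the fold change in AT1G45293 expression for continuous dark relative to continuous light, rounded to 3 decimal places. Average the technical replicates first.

0.098

Mean Ct: AT1G45293 continuous light 24.280; AT1G45293 continuous dark 28.020; EF1a continuous light 15.615; EF1a continuous dark 16.005
ΔCt(continuous light) = 24.280 − 15.615 = 8.665
ΔCt(continuous dark) = 28.020 − 16.005 = 12.015
ΔΔCt = 12.015 − 8.665 = 3.350
Fold change = 2^(−3.350) = 0.0981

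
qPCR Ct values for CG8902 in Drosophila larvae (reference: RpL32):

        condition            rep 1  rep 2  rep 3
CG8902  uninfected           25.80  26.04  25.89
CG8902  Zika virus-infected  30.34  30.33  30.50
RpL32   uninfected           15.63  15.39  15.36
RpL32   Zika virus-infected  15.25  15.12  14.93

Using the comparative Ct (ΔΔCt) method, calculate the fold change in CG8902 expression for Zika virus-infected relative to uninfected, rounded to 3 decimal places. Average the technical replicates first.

0.035

Mean Ct: CG8902 uninfected 25.910; CG8902 Zika virus-infected 30.390; RpL32 uninfected 15.460; RpL32 Zika virus-infected 15.100
ΔCt(uninfected) = 25.910 − 15.460 = 10.450
ΔCt(Zika virus-infected) = 30.390 − 15.100 = 15.290
ΔΔCt = 15.290 − 10.450 = 4.840
Fold change = 2^(−4.840) = 0.0349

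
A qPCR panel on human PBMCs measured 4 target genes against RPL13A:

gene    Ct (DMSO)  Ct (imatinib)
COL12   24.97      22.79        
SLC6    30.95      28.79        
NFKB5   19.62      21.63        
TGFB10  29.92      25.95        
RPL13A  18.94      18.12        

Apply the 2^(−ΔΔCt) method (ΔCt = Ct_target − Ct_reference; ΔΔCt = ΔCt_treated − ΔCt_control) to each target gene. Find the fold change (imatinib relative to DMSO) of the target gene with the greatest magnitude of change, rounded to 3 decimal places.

8.877

COL12: ΔΔCt = (22.79−18.12) − (24.97−18.94) = 4.67 − 6.03 = -1.36; fold change = 2^1.36 = 2.567
SLC6: ΔΔCt = (28.79−18.12) − (30.95−18.94) = 10.67 − 12.01 = -1.34; fold change = 2^1.34 = 2.532
NFKB5: ΔΔCt = (21.63−18.12) − (19.62−18.94) = 3.51 − 0.68 = 2.83; fold change = 2^-2.83 = 0.141
TGFB10: ΔΔCt = (25.95−18.12) − (29.92−18.94) = 7.83 − 10.98 = -3.15; fold change = 2^3.15 = 8.877
TGFB10 has the largest |ΔΔCt| = 3.15.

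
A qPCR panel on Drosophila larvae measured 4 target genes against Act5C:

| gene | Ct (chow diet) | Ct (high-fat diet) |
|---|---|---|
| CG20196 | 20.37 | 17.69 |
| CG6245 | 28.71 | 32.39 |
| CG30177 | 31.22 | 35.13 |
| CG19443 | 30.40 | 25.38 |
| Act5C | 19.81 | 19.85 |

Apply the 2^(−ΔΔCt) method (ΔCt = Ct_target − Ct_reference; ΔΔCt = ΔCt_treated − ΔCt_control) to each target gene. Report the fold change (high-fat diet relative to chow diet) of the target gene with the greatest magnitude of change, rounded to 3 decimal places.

33.359

CG20196: ΔΔCt = (17.69−19.85) − (20.37−19.81) = -2.16 − 0.56 = -2.72; fold change = 2^2.72 = 6.589
CG6245: ΔΔCt = (32.39−19.85) − (28.71−19.81) = 12.54 − 8.90 = 3.64; fold change = 2^-3.64 = 0.080
CG30177: ΔΔCt = (35.13−19.85) − (31.22−19.81) = 15.28 − 11.41 = 3.87; fold change = 2^-3.87 = 0.068
CG19443: ΔΔCt = (25.38−19.85) − (30.40−19.81) = 5.53 − 10.59 = -5.06; fold change = 2^5.06 = 33.359
CG19443 has the largest |ΔΔCt| = 5.06.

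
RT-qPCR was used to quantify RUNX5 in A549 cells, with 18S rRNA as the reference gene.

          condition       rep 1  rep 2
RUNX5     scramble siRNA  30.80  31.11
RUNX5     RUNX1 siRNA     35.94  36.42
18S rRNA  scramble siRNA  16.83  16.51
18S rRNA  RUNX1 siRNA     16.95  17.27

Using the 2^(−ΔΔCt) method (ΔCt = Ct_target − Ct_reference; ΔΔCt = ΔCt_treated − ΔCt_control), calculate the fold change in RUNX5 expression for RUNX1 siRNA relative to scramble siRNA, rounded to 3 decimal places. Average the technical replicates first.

Mean Ct: RUNX5 scramble siRNA 30.955; RUNX5 RUNX1 siRNA 36.180; 18S rRNA scramble siRNA 16.670; 18S rRNA RUNX1 siRNA 17.110
ΔCt(scramble siRNA) = 30.955 − 16.670 = 14.285
ΔCt(RUNX1 siRNA) = 36.180 − 17.110 = 19.070
ΔΔCt = 19.070 − 14.285 = 4.785
Fold change = 2^(−4.785) = 0.0363

0.036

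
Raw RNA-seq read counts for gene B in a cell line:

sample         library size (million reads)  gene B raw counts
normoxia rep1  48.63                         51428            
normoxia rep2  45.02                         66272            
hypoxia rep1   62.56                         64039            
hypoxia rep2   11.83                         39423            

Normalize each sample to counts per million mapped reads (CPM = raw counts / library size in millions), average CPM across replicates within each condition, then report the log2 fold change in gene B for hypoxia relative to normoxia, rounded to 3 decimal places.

CPM(normoxia rep1) = 51428 / 48.63 = 1057.5365
CPM(normoxia rep2) = 66272 / 45.02 = 1472.0569
CPM(hypoxia rep1) = 64039 / 62.56 = 1023.6413
CPM(hypoxia rep2) = 39423 / 11.83 = 3332.4598
mean CPM(normoxia) = 1264.7967; mean CPM(hypoxia) = 2178.0506
Fold change = 2178.0506 / 1264.7967 = 1.72206
log2(1.72206) = 0.7841

0.784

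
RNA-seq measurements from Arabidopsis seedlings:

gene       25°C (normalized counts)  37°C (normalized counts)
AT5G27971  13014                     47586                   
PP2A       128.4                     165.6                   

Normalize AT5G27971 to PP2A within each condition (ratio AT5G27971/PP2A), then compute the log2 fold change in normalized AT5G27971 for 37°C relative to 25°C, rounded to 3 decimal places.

1.503

AT5G27971/PP2A (25°C) = 13014 / 128.4 = 101.36
AT5G27971/PP2A (37°C) = 47586 / 165.6 = 287.36
Fold change = 287.36 / 101.36 = 2.8351
log2(2.8351) = 1.5034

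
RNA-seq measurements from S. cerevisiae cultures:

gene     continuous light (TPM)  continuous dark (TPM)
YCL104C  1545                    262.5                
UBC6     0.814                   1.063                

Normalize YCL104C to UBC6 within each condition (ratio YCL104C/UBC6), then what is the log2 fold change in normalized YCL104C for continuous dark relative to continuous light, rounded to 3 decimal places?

YCL104C/UBC6 (continuous light) = 1545 / 0.814 = 1898
YCL104C/UBC6 (continuous dark) = 262.5 / 1.063 = 246.94
Fold change = 246.94 / 1898 = 0.1301
log2(0.1301) = -2.9423

-2.942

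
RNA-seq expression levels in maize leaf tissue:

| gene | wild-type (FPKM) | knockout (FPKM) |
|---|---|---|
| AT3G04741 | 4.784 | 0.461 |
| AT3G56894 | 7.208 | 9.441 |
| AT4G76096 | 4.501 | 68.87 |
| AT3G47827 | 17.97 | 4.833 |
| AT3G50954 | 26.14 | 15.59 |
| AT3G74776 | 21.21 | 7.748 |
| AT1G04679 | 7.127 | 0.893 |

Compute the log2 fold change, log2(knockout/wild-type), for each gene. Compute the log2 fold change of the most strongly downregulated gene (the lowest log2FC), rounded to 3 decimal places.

-3.375

log2(0.461/4.784) = -3.375  (AT3G04741)
log2(9.441/7.208) = 0.389  (AT3G56894)
log2(68.87/4.501) = 3.936  (AT4G76096)
log2(4.833/17.97) = -1.895  (AT3G47827)
log2(15.59/26.14) = -0.746  (AT3G50954)
log2(7.748/21.21) = -1.453  (AT3G74776)
log2(0.893/7.127) = -2.997  (AT1G04679)
AT3G04741 is most strongly downregulated.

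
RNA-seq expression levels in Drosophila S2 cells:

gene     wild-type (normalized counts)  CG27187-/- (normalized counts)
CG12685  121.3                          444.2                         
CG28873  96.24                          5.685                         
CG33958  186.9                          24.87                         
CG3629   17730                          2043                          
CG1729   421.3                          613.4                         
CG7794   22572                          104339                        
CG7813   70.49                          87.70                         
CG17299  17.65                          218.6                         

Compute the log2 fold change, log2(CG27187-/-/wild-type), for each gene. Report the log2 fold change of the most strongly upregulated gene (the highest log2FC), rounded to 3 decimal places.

log2(444.2/121.3) = 1.873  (CG12685)
log2(5.685/96.24) = -4.081  (CG28873)
log2(24.87/186.9) = -2.910  (CG33958)
log2(2043/17730) = -3.117  (CG3629)
log2(613.4/421.3) = 0.542  (CG1729)
log2(104339/22572) = 2.209  (CG7794)
log2(87.70/70.49) = 0.315  (CG7813)
log2(218.6/17.65) = 3.631  (CG17299)
CG17299 is most strongly upregulated.

3.631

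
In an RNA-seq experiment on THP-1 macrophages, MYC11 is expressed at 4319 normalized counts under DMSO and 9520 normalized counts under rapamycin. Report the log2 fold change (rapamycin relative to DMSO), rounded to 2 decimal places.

Fold change = 9520 / 4319 = 2.2042
log2(2.2042) = 1.140

1.14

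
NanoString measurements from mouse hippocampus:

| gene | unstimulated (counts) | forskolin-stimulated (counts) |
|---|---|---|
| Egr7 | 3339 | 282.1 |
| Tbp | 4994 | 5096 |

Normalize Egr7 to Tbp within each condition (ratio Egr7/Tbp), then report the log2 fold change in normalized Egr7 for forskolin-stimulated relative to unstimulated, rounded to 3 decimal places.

Egr7/Tbp (unstimulated) = 3339 / 4994 = 0.6686
Egr7/Tbp (forskolin-stimulated) = 282.1 / 5096 = 0.055357
Fold change = 0.055357 / 0.6686 = 0.0828
log2(0.0828) = -3.5943

-3.594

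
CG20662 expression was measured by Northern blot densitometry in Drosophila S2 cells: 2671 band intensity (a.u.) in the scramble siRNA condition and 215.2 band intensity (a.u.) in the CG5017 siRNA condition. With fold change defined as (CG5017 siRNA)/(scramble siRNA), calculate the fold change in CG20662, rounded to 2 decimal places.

0.08

Fold change = 215.2 / 2671 = 0.081
CG20662 is downregulated.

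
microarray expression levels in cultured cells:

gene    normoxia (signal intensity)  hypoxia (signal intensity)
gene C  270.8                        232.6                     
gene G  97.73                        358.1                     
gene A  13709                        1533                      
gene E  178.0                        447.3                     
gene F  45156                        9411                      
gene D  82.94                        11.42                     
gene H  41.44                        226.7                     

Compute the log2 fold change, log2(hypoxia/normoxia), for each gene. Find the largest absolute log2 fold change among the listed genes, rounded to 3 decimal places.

3.161

log2(232.6/270.8) = -0.219  (gene C)
log2(358.1/97.73) = 1.873  (gene G)
log2(1533/13709) = -3.161  (gene A)
log2(447.3/178.0) = 1.329  (gene E)
log2(9411/45156) = -2.262  (gene F)
log2(11.42/82.94) = -2.861  (gene D)
log2(226.7/41.44) = 2.452  (gene H)
The largest magnitude belongs to gene A.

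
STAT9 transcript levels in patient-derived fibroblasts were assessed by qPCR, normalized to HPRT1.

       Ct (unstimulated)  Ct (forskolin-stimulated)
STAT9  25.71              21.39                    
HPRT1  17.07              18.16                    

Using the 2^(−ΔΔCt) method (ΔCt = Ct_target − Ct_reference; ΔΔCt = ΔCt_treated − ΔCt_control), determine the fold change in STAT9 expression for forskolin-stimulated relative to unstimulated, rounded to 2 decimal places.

42.52

ΔCt(unstimulated) = 25.710 − 17.070 = 8.640
ΔCt(forskolin-stimulated) = 21.390 − 18.160 = 3.230
ΔΔCt = 3.230 − 8.640 = -5.410
Fold change = 2^(−(-5.410)) = 2^5.410 = 42.518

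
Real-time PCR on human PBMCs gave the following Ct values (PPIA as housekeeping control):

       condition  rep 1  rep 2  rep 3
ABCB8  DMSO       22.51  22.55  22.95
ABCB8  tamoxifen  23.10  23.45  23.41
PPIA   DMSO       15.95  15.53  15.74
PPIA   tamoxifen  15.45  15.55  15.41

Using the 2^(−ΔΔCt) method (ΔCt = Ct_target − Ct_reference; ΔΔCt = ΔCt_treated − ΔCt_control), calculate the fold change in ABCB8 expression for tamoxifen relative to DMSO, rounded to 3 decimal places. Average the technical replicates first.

0.529

Mean Ct: ABCB8 DMSO 22.670; ABCB8 tamoxifen 23.320; PPIA DMSO 15.740; PPIA tamoxifen 15.470
ΔCt(DMSO) = 22.670 − 15.740 = 6.930
ΔCt(tamoxifen) = 23.320 − 15.470 = 7.850
ΔΔCt = 7.850 − 6.930 = 0.920
Fold change = 2^(−0.920) = 0.5285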